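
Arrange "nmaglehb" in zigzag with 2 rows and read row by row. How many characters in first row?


Zigzag "nmaglehb" into 2 rows:
Placing characters:
  'n' => row 0
  'm' => row 1
  'a' => row 0
  'g' => row 1
  'l' => row 0
  'e' => row 1
  'h' => row 0
  'b' => row 1
Rows:
  Row 0: "nalh"
  Row 1: "mgeb"
First row length: 4

4


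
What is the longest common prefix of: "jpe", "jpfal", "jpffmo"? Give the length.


Words: jpe, jpfal, jpffmo
  Position 0: all 'j' => match
  Position 1: all 'p' => match
  Position 2: ('e', 'f', 'f') => mismatch, stop
LCP = "jp" (length 2)

2


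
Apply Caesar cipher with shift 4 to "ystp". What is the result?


Caesar cipher: shift "ystp" by 4
  'y' (pos 24) + 4 = pos 2 = 'c'
  's' (pos 18) + 4 = pos 22 = 'w'
  't' (pos 19) + 4 = pos 23 = 'x'
  'p' (pos 15) + 4 = pos 19 = 't'
Result: cwxt

cwxt


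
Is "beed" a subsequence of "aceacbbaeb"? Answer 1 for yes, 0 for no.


Check if "beed" is a subsequence of "aceacbbaeb"
Greedy scan:
  Position 0 ('a'): no match needed
  Position 1 ('c'): no match needed
  Position 2 ('e'): no match needed
  Position 3 ('a'): no match needed
  Position 4 ('c'): no match needed
  Position 5 ('b'): matches sub[0] = 'b'
  Position 6 ('b'): no match needed
  Position 7 ('a'): no match needed
  Position 8 ('e'): matches sub[1] = 'e'
  Position 9 ('b'): no match needed
Only matched 2/4 characters => not a subsequence

0


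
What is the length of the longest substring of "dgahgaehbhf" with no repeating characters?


Input: "dgahgaehbhf"
Sliding window (track last position of each char):
  Position 0 ('d'): window [0,0] length 1 -- new best
  Position 1 ('g'): window [0,1] length 2 -- new best
  Position 2 ('a'): window [0,2] length 3 -- new best
  Position 3 ('h'): window [0,3] length 4 -- new best
  Position 4 ('g'): repeat (last at 1), move window start to 2
  Position 4 ('g'): window [2,4] length 3
  Position 5 ('a'): repeat (last at 2), move window start to 3
  Position 5 ('a'): window [3,5] length 3
  Position 6 ('e'): window [3,6] length 4
  Position 7 ('h'): repeat (last at 3), move window start to 4
  Position 7 ('h'): window [4,7] length 4
  Position 8 ('b'): window [4,8] length 5 -- new best
  Position 9 ('h'): repeat (last at 7), move window start to 8
  Position 9 ('h'): window [8,9] length 2
  Position 10 ('f'): window [8,10] length 3
Longest substring with no repeats: "gaehb" with length 5

5


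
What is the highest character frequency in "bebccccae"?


Input: bebccccae
Character counts:
  'a': 1
  'b': 2
  'c': 4
  'e': 2
Maximum frequency: 4

4


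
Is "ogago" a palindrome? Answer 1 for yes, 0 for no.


Input: ogago
Reversed: ogago
  Compare pos 0 ('o') with pos 4 ('o'): match
  Compare pos 1 ('g') with pos 3 ('g'): match
Result: palindrome

1


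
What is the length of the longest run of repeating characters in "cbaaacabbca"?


Input: "cbaaacabbca"
Scanning for longest run:
  Position 1 ('b'): new char, reset run to 1
  Position 2 ('a'): new char, reset run to 1
  Position 3 ('a'): continues run of 'a', length=2
  Position 4 ('a'): continues run of 'a', length=3
  Position 5 ('c'): new char, reset run to 1
  Position 6 ('a'): new char, reset run to 1
  Position 7 ('b'): new char, reset run to 1
  Position 8 ('b'): continues run of 'b', length=2
  Position 9 ('c'): new char, reset run to 1
  Position 10 ('a'): new char, reset run to 1
Longest run: 'a' with length 3

3


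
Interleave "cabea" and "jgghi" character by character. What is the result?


Interleaving "cabea" and "jgghi":
  Position 0: 'c' from first, 'j' from second => "cj"
  Position 1: 'a' from first, 'g' from second => "ag"
  Position 2: 'b' from first, 'g' from second => "bg"
  Position 3: 'e' from first, 'h' from second => "eh"
  Position 4: 'a' from first, 'i' from second => "ai"
Result: cjagbgehai

cjagbgehai


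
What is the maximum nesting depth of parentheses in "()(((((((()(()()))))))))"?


Input: "()(((((((()(()()))))))))"
Tracking depth:
  Position 0 '(': depth becomes 1
  Position 1 ')': depth becomes 0
  Position 2 '(': depth becomes 1
  Position 3 '(': depth becomes 2
  Position 4 '(': depth becomes 3
  Position 5 '(': depth becomes 4
  Position 6 '(': depth becomes 5
  Position 7 '(': depth becomes 6
  Position 8 '(': depth becomes 7
  Position 9 '(': depth becomes 8
  Position 10 ')': depth becomes 7
  Position 11 '(': depth becomes 8
  Position 12 '(': depth becomes 9
  Position 13 ')': depth becomes 8
  Position 14 '(': depth becomes 9
  Position 15 ')': depth becomes 8
  Position 16 ')': depth becomes 7
  Position 17 ')': depth becomes 6
  Position 18 ')': depth becomes 5
  Position 19 ')': depth becomes 4
  Position 20 ')': depth becomes 3
  Position 21 ')': depth becomes 2
  Position 22 ')': depth becomes 1
  Position 23 ')': depth becomes 0
Maximum depth reached: 9

9


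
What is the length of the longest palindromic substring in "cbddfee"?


Input: "cbddfee"
Checking substrings for palindromes:
  [2:4] "dd" (len 2) => palindrome
  [5:7] "ee" (len 2) => palindrome
Longest palindromic substring: "dd" with length 2

2


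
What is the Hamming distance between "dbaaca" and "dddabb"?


Comparing "dbaaca" and "dddabb" position by position:
  Position 0: 'd' vs 'd' => same
  Position 1: 'b' vs 'd' => differ
  Position 2: 'a' vs 'd' => differ
  Position 3: 'a' vs 'a' => same
  Position 4: 'c' vs 'b' => differ
  Position 5: 'a' vs 'b' => differ
Total differences (Hamming distance): 4

4


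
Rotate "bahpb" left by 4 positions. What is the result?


Input: "bahpb", rotate left by 4
First 4 characters: "bahp"
Remaining characters: "b"
Concatenate remaining + first: "b" + "bahp" = "bbahp"

bbahp


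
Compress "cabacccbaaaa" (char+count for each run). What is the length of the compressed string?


Input: cabacccbaaaa
Runs:
  'c' x 1 => "c1"
  'a' x 1 => "a1"
  'b' x 1 => "b1"
  'a' x 1 => "a1"
  'c' x 3 => "c3"
  'b' x 1 => "b1"
  'a' x 4 => "a4"
Compressed: "c1a1b1a1c3b1a4"
Compressed length: 14

14


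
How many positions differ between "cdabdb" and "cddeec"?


Comparing "cdabdb" and "cddeec" position by position:
  Position 0: 'c' vs 'c' => same
  Position 1: 'd' vs 'd' => same
  Position 2: 'a' vs 'd' => DIFFER
  Position 3: 'b' vs 'e' => DIFFER
  Position 4: 'd' vs 'e' => DIFFER
  Position 5: 'b' vs 'c' => DIFFER
Positions that differ: 4

4


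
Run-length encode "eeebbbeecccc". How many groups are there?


Input: eeebbbeecccc
Scanning for consecutive runs:
  Group 1: 'e' x 3 (positions 0-2)
  Group 2: 'b' x 3 (positions 3-5)
  Group 3: 'e' x 2 (positions 6-7)
  Group 4: 'c' x 4 (positions 8-11)
Total groups: 4

4


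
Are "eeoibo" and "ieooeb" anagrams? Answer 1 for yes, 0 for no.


Strings: "eeoibo", "ieooeb"
Sorted first:  beeioo
Sorted second: beeioo
Sorted forms match => anagrams

1


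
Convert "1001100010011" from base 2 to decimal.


Input: "1001100010011" in base 2
Positional expansion:
  Digit '1' (value 1) x 2^12 = 4096
  Digit '0' (value 0) x 2^11 = 0
  Digit '0' (value 0) x 2^10 = 0
  Digit '1' (value 1) x 2^9 = 512
  Digit '1' (value 1) x 2^8 = 256
  Digit '0' (value 0) x 2^7 = 0
  Digit '0' (value 0) x 2^6 = 0
  Digit '0' (value 0) x 2^5 = 0
  Digit '1' (value 1) x 2^4 = 16
  Digit '0' (value 0) x 2^3 = 0
  Digit '0' (value 0) x 2^2 = 0
  Digit '1' (value 1) x 2^1 = 2
  Digit '1' (value 1) x 2^0 = 1
Sum = 4883

4883


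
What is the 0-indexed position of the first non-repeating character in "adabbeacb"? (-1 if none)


Input: adabbeacb
Character frequencies:
  'a': 3
  'b': 3
  'c': 1
  'd': 1
  'e': 1
Scanning left to right for freq == 1:
  Position 0 ('a'): freq=3, skip
  Position 1 ('d'): unique! => answer = 1

1


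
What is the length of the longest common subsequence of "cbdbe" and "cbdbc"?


LCS of "cbdbe" and "cbdbc"
DP table:
           c    b    d    b    c
      0    0    0    0    0    0
  c   0    1    1    1    1    1
  b   0    1    2    2    2    2
  d   0    1    2    3    3    3
  b   0    1    2    3    4    4
  e   0    1    2    3    4    4
LCS length = dp[5][5] = 4

4


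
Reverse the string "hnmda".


Input: hnmda
Reading characters right to left:
  Position 4: 'a'
  Position 3: 'd'
  Position 2: 'm'
  Position 1: 'n'
  Position 0: 'h'
Reversed: admnh

admnh


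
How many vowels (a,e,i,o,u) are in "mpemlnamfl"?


Input: mpemlnamfl
Checking each character:
  'm' at position 0: consonant
  'p' at position 1: consonant
  'e' at position 2: vowel (running total: 1)
  'm' at position 3: consonant
  'l' at position 4: consonant
  'n' at position 5: consonant
  'a' at position 6: vowel (running total: 2)
  'm' at position 7: consonant
  'f' at position 8: consonant
  'l' at position 9: consonant
Total vowels: 2

2


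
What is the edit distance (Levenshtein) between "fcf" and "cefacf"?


Computing edit distance: "fcf" -> "cefacf"
DP table:
           c    e    f    a    c    f
      0    1    2    3    4    5    6
  f   1    1    2    2    3    4    5
  c   2    1    2    3    3    3    4
  f   3    2    2    2    3    4    3
Edit distance = dp[3][6] = 3

3


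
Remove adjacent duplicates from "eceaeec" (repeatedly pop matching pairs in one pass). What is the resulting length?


Input: eceaeec
Stack-based adjacent duplicate removal:
  Read 'e': push. Stack: e
  Read 'c': push. Stack: ec
  Read 'e': push. Stack: ece
  Read 'a': push. Stack: ecea
  Read 'e': push. Stack: eceae
  Read 'e': matches stack top 'e' => pop. Stack: ecea
  Read 'c': push. Stack: eceac
Final stack: "eceac" (length 5)

5


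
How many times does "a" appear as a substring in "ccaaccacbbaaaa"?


Searching for "a" in "ccaaccacbbaaaa"
Scanning each position:
  Position 0: "c" => no
  Position 1: "c" => no
  Position 2: "a" => MATCH
  Position 3: "a" => MATCH
  Position 4: "c" => no
  Position 5: "c" => no
  Position 6: "a" => MATCH
  Position 7: "c" => no
  Position 8: "b" => no
  Position 9: "b" => no
  Position 10: "a" => MATCH
  Position 11: "a" => MATCH
  Position 12: "a" => MATCH
  Position 13: "a" => MATCH
Total occurrences: 7

7


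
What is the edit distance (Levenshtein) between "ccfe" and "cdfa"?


Computing edit distance: "ccfe" -> "cdfa"
DP table:
           c    d    f    a
      0    1    2    3    4
  c   1    0    1    2    3
  c   2    1    1    2    3
  f   3    2    2    1    2
  e   4    3    3    2    2
Edit distance = dp[4][4] = 2

2


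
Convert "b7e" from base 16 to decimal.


Input: "b7e" in base 16
Positional expansion:
  Digit 'b' (value 11) x 16^2 = 2816
  Digit '7' (value 7) x 16^1 = 112
  Digit 'e' (value 14) x 16^0 = 14
Sum = 2942

2942


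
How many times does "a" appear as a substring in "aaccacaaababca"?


Searching for "a" in "aaccacaaababca"
Scanning each position:
  Position 0: "a" => MATCH
  Position 1: "a" => MATCH
  Position 2: "c" => no
  Position 3: "c" => no
  Position 4: "a" => MATCH
  Position 5: "c" => no
  Position 6: "a" => MATCH
  Position 7: "a" => MATCH
  Position 8: "a" => MATCH
  Position 9: "b" => no
  Position 10: "a" => MATCH
  Position 11: "b" => no
  Position 12: "c" => no
  Position 13: "a" => MATCH
Total occurrences: 8

8


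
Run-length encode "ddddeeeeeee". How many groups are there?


Input: ddddeeeeeee
Scanning for consecutive runs:
  Group 1: 'd' x 4 (positions 0-3)
  Group 2: 'e' x 7 (positions 4-10)
Total groups: 2

2


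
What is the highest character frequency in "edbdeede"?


Input: edbdeede
Character counts:
  'b': 1
  'd': 3
  'e': 4
Maximum frequency: 4

4


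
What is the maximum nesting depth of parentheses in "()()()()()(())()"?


Input: "()()()()()(())()"
Tracking depth:
  Position 0 '(': depth becomes 1
  Position 1 ')': depth becomes 0
  Position 2 '(': depth becomes 1
  Position 3 ')': depth becomes 0
  Position 4 '(': depth becomes 1
  Position 5 ')': depth becomes 0
  Position 6 '(': depth becomes 1
  Position 7 ')': depth becomes 0
  Position 8 '(': depth becomes 1
  Position 9 ')': depth becomes 0
  Position 10 '(': depth becomes 1
  Position 11 '(': depth becomes 2
  Position 12 ')': depth becomes 1
  Position 13 ')': depth becomes 0
  Position 14 '(': depth becomes 1
  Position 15 ')': depth becomes 0
Maximum depth reached: 2

2


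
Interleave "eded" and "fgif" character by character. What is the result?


Interleaving "eded" and "fgif":
  Position 0: 'e' from first, 'f' from second => "ef"
  Position 1: 'd' from first, 'g' from second => "dg"
  Position 2: 'e' from first, 'i' from second => "ei"
  Position 3: 'd' from first, 'f' from second => "df"
Result: efdgeidf

efdgeidf


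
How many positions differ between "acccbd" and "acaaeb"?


Comparing "acccbd" and "acaaeb" position by position:
  Position 0: 'a' vs 'a' => same
  Position 1: 'c' vs 'c' => same
  Position 2: 'c' vs 'a' => DIFFER
  Position 3: 'c' vs 'a' => DIFFER
  Position 4: 'b' vs 'e' => DIFFER
  Position 5: 'd' vs 'b' => DIFFER
Positions that differ: 4

4


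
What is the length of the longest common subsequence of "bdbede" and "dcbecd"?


LCS of "bdbede" and "dcbecd"
DP table:
           d    c    b    e    c    d
      0    0    0    0    0    0    0
  b   0    0    0    1    1    1    1
  d   0    1    1    1    1    1    2
  b   0    1    1    2    2    2    2
  e   0    1    1    2    3    3    3
  d   0    1    1    2    3    3    4
  e   0    1    1    2    3    3    4
LCS length = dp[6][6] = 4

4


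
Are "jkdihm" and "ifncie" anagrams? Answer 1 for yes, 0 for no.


Strings: "jkdihm", "ifncie"
Sorted first:  dhijkm
Sorted second: cefiin
Differ at position 0: 'd' vs 'c' => not anagrams

0


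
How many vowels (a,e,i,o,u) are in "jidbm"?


Input: jidbm
Checking each character:
  'j' at position 0: consonant
  'i' at position 1: vowel (running total: 1)
  'd' at position 2: consonant
  'b' at position 3: consonant
  'm' at position 4: consonant
Total vowels: 1

1


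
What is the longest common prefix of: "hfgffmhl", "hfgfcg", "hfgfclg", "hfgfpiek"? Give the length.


Words: hfgffmhl, hfgfcg, hfgfclg, hfgfpiek
  Position 0: all 'h' => match
  Position 1: all 'f' => match
  Position 2: all 'g' => match
  Position 3: all 'f' => match
  Position 4: ('f', 'c', 'c', 'p') => mismatch, stop
LCP = "hfgf" (length 4)

4


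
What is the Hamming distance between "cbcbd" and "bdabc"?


Comparing "cbcbd" and "bdabc" position by position:
  Position 0: 'c' vs 'b' => differ
  Position 1: 'b' vs 'd' => differ
  Position 2: 'c' vs 'a' => differ
  Position 3: 'b' vs 'b' => same
  Position 4: 'd' vs 'c' => differ
Total differences (Hamming distance): 4

4


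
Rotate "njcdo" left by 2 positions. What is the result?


Input: "njcdo", rotate left by 2
First 2 characters: "nj"
Remaining characters: "cdo"
Concatenate remaining + first: "cdo" + "nj" = "cdonj"

cdonj


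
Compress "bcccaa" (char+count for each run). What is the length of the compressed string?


Input: bcccaa
Runs:
  'b' x 1 => "b1"
  'c' x 3 => "c3"
  'a' x 2 => "a2"
Compressed: "b1c3a2"
Compressed length: 6

6


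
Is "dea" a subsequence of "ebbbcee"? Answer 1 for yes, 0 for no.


Check if "dea" is a subsequence of "ebbbcee"
Greedy scan:
  Position 0 ('e'): no match needed
  Position 1 ('b'): no match needed
  Position 2 ('b'): no match needed
  Position 3 ('b'): no match needed
  Position 4 ('c'): no match needed
  Position 5 ('e'): no match needed
  Position 6 ('e'): no match needed
Only matched 0/3 characters => not a subsequence

0


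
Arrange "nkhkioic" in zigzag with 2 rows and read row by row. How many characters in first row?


Zigzag "nkhkioic" into 2 rows:
Placing characters:
  'n' => row 0
  'k' => row 1
  'h' => row 0
  'k' => row 1
  'i' => row 0
  'o' => row 1
  'i' => row 0
  'c' => row 1
Rows:
  Row 0: "nhii"
  Row 1: "kkoc"
First row length: 4

4


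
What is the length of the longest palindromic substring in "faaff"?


Input: "faaff"
Checking substrings for palindromes:
  [0:4] "faaf" (len 4) => palindrome
  [1:3] "aa" (len 2) => palindrome
  [3:5] "ff" (len 2) => palindrome
Longest palindromic substring: "faaf" with length 4

4


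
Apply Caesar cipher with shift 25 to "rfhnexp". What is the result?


Caesar cipher: shift "rfhnexp" by 25
  'r' (pos 17) + 25 = pos 16 = 'q'
  'f' (pos 5) + 25 = pos 4 = 'e'
  'h' (pos 7) + 25 = pos 6 = 'g'
  'n' (pos 13) + 25 = pos 12 = 'm'
  'e' (pos 4) + 25 = pos 3 = 'd'
  'x' (pos 23) + 25 = pos 22 = 'w'
  'p' (pos 15) + 25 = pos 14 = 'o'
Result: qegmdwo

qegmdwo


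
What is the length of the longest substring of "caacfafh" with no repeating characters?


Input: "caacfafh"
Sliding window (track last position of each char):
  Position 0 ('c'): window [0,0] length 1 -- new best
  Position 1 ('a'): window [0,1] length 2 -- new best
  Position 2 ('a'): repeat (last at 1), move window start to 2
  Position 2 ('a'): window [2,2] length 1
  Position 3 ('c'): window [2,3] length 2
  Position 4 ('f'): window [2,4] length 3 -- new best
  Position 5 ('a'): repeat (last at 2), move window start to 3
  Position 5 ('a'): window [3,5] length 3
  Position 6 ('f'): repeat (last at 4), move window start to 5
  Position 6 ('f'): window [5,6] length 2
  Position 7 ('h'): window [5,7] length 3
Longest substring with no repeats: "acf" with length 3

3


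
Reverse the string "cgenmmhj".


Input: cgenmmhj
Reading characters right to left:
  Position 7: 'j'
  Position 6: 'h'
  Position 5: 'm'
  Position 4: 'm'
  Position 3: 'n'
  Position 2: 'e'
  Position 1: 'g'
  Position 0: 'c'
Reversed: jhmmnegc

jhmmnegc


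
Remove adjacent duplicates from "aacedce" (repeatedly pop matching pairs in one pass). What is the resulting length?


Input: aacedce
Stack-based adjacent duplicate removal:
  Read 'a': push. Stack: a
  Read 'a': matches stack top 'a' => pop. Stack: (empty)
  Read 'c': push. Stack: c
  Read 'e': push. Stack: ce
  Read 'd': push. Stack: ced
  Read 'c': push. Stack: cedc
  Read 'e': push. Stack: cedce
Final stack: "cedce" (length 5)

5


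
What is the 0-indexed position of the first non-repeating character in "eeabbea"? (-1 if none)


Input: eeabbea
Character frequencies:
  'a': 2
  'b': 2
  'e': 3
Scanning left to right for freq == 1:
  Position 0 ('e'): freq=3, skip
  Position 1 ('e'): freq=3, skip
  Position 2 ('a'): freq=2, skip
  Position 3 ('b'): freq=2, skip
  Position 4 ('b'): freq=2, skip
  Position 5 ('e'): freq=3, skip
  Position 6 ('a'): freq=2, skip
  No unique character found => answer = -1

-1


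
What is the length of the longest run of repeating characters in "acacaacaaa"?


Input: "acacaacaaa"
Scanning for longest run:
  Position 1 ('c'): new char, reset run to 1
  Position 2 ('a'): new char, reset run to 1
  Position 3 ('c'): new char, reset run to 1
  Position 4 ('a'): new char, reset run to 1
  Position 5 ('a'): continues run of 'a', length=2
  Position 6 ('c'): new char, reset run to 1
  Position 7 ('a'): new char, reset run to 1
  Position 8 ('a'): continues run of 'a', length=2
  Position 9 ('a'): continues run of 'a', length=3
Longest run: 'a' with length 3

3


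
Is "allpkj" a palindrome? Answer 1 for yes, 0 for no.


Input: allpkj
Reversed: jkplla
  Compare pos 0 ('a') with pos 5 ('j'): MISMATCH
  Compare pos 1 ('l') with pos 4 ('k'): MISMATCH
  Compare pos 2 ('l') with pos 3 ('p'): MISMATCH
Result: not a palindrome

0


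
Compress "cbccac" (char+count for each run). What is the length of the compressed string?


Input: cbccac
Runs:
  'c' x 1 => "c1"
  'b' x 1 => "b1"
  'c' x 2 => "c2"
  'a' x 1 => "a1"
  'c' x 1 => "c1"
Compressed: "c1b1c2a1c1"
Compressed length: 10

10


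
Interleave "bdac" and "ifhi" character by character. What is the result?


Interleaving "bdac" and "ifhi":
  Position 0: 'b' from first, 'i' from second => "bi"
  Position 1: 'd' from first, 'f' from second => "df"
  Position 2: 'a' from first, 'h' from second => "ah"
  Position 3: 'c' from first, 'i' from second => "ci"
Result: bidfahci

bidfahci


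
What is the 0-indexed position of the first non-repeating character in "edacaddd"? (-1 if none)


Input: edacaddd
Character frequencies:
  'a': 2
  'c': 1
  'd': 4
  'e': 1
Scanning left to right for freq == 1:
  Position 0 ('e'): unique! => answer = 0

0


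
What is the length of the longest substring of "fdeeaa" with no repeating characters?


Input: "fdeeaa"
Sliding window (track last position of each char):
  Position 0 ('f'): window [0,0] length 1 -- new best
  Position 1 ('d'): window [0,1] length 2 -- new best
  Position 2 ('e'): window [0,2] length 3 -- new best
  Position 3 ('e'): repeat (last at 2), move window start to 3
  Position 3 ('e'): window [3,3] length 1
  Position 4 ('a'): window [3,4] length 2
  Position 5 ('a'): repeat (last at 4), move window start to 5
  Position 5 ('a'): window [5,5] length 1
Longest substring with no repeats: "fde" with length 3

3


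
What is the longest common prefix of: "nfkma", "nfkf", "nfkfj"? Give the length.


Words: nfkma, nfkf, nfkfj
  Position 0: all 'n' => match
  Position 1: all 'f' => match
  Position 2: all 'k' => match
  Position 3: ('m', 'f', 'f') => mismatch, stop
LCP = "nfk" (length 3)

3


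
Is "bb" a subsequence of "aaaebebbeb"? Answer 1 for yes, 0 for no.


Check if "bb" is a subsequence of "aaaebebbeb"
Greedy scan:
  Position 0 ('a'): no match needed
  Position 1 ('a'): no match needed
  Position 2 ('a'): no match needed
  Position 3 ('e'): no match needed
  Position 4 ('b'): matches sub[0] = 'b'
  Position 5 ('e'): no match needed
  Position 6 ('b'): matches sub[1] = 'b'
  Position 7 ('b'): no match needed
  Position 8 ('e'): no match needed
  Position 9 ('b'): no match needed
All 2 characters matched => is a subsequence

1


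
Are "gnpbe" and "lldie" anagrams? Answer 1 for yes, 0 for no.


Strings: "gnpbe", "lldie"
Sorted first:  begnp
Sorted second: deill
Differ at position 0: 'b' vs 'd' => not anagrams

0


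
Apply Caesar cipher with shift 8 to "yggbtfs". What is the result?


Caesar cipher: shift "yggbtfs" by 8
  'y' (pos 24) + 8 = pos 6 = 'g'
  'g' (pos 6) + 8 = pos 14 = 'o'
  'g' (pos 6) + 8 = pos 14 = 'o'
  'b' (pos 1) + 8 = pos 9 = 'j'
  't' (pos 19) + 8 = pos 1 = 'b'
  'f' (pos 5) + 8 = pos 13 = 'n'
  's' (pos 18) + 8 = pos 0 = 'a'
Result: goojbna

goojbna


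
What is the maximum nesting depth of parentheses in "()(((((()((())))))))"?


Input: "()(((((()((())))))))"
Tracking depth:
  Position 0 '(': depth becomes 1
  Position 1 ')': depth becomes 0
  Position 2 '(': depth becomes 1
  Position 3 '(': depth becomes 2
  Position 4 '(': depth becomes 3
  Position 5 '(': depth becomes 4
  Position 6 '(': depth becomes 5
  Position 7 '(': depth becomes 6
  Position 8 ')': depth becomes 5
  Position 9 '(': depth becomes 6
  Position 10 '(': depth becomes 7
  Position 11 '(': depth becomes 8
  Position 12 ')': depth becomes 7
  Position 13 ')': depth becomes 6
  Position 14 ')': depth becomes 5
  Position 15 ')': depth becomes 4
  Position 16 ')': depth becomes 3
  Position 17 ')': depth becomes 2
  Position 18 ')': depth becomes 1
  Position 19 ')': depth becomes 0
Maximum depth reached: 8

8


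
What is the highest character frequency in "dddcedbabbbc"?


Input: dddcedbabbbc
Character counts:
  'a': 1
  'b': 4
  'c': 2
  'd': 4
  'e': 1
Maximum frequency: 4

4


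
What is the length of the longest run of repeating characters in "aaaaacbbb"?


Input: "aaaaacbbb"
Scanning for longest run:
  Position 1 ('a'): continues run of 'a', length=2
  Position 2 ('a'): continues run of 'a', length=3
  Position 3 ('a'): continues run of 'a', length=4
  Position 4 ('a'): continues run of 'a', length=5
  Position 5 ('c'): new char, reset run to 1
  Position 6 ('b'): new char, reset run to 1
  Position 7 ('b'): continues run of 'b', length=2
  Position 8 ('b'): continues run of 'b', length=3
Longest run: 'a' with length 5

5


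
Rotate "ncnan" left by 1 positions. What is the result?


Input: "ncnan", rotate left by 1
First 1 characters: "n"
Remaining characters: "cnan"
Concatenate remaining + first: "cnan" + "n" = "cnann"

cnann


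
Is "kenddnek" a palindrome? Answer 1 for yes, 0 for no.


Input: kenddnek
Reversed: kenddnek
  Compare pos 0 ('k') with pos 7 ('k'): match
  Compare pos 1 ('e') with pos 6 ('e'): match
  Compare pos 2 ('n') with pos 5 ('n'): match
  Compare pos 3 ('d') with pos 4 ('d'): match
Result: palindrome

1


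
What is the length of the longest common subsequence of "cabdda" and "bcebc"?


LCS of "cabdda" and "bcebc"
DP table:
           b    c    e    b    c
      0    0    0    0    0    0
  c   0    0    1    1    1    1
  a   0    0    1    1    1    1
  b   0    1    1    1    2    2
  d   0    1    1    1    2    2
  d   0    1    1    1    2    2
  a   0    1    1    1    2    2
LCS length = dp[6][5] = 2

2


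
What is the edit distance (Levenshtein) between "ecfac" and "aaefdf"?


Computing edit distance: "ecfac" -> "aaefdf"
DP table:
           a    a    e    f    d    f
      0    1    2    3    4    5    6
  e   1    1    2    2    3    4    5
  c   2    2    2    3    3    4    5
  f   3    3    3    3    3    4    4
  a   4    3    3    4    4    4    5
  c   5    4    4    4    5    5    5
Edit distance = dp[5][6] = 5

5


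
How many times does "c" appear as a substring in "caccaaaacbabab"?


Searching for "c" in "caccaaaacbabab"
Scanning each position:
  Position 0: "c" => MATCH
  Position 1: "a" => no
  Position 2: "c" => MATCH
  Position 3: "c" => MATCH
  Position 4: "a" => no
  Position 5: "a" => no
  Position 6: "a" => no
  Position 7: "a" => no
  Position 8: "c" => MATCH
  Position 9: "b" => no
  Position 10: "a" => no
  Position 11: "b" => no
  Position 12: "a" => no
  Position 13: "b" => no
Total occurrences: 4

4


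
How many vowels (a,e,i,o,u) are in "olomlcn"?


Input: olomlcn
Checking each character:
  'o' at position 0: vowel (running total: 1)
  'l' at position 1: consonant
  'o' at position 2: vowel (running total: 2)
  'm' at position 3: consonant
  'l' at position 4: consonant
  'c' at position 5: consonant
  'n' at position 6: consonant
Total vowels: 2

2


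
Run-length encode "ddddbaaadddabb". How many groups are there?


Input: ddddbaaadddabb
Scanning for consecutive runs:
  Group 1: 'd' x 4 (positions 0-3)
  Group 2: 'b' x 1 (positions 4-4)
  Group 3: 'a' x 3 (positions 5-7)
  Group 4: 'd' x 3 (positions 8-10)
  Group 5: 'a' x 1 (positions 11-11)
  Group 6: 'b' x 2 (positions 12-13)
Total groups: 6

6


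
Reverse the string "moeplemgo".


Input: moeplemgo
Reading characters right to left:
  Position 8: 'o'
  Position 7: 'g'
  Position 6: 'm'
  Position 5: 'e'
  Position 4: 'l'
  Position 3: 'p'
  Position 2: 'e'
  Position 1: 'o'
  Position 0: 'm'
Reversed: ogmelpeom

ogmelpeom


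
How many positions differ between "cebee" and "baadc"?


Comparing "cebee" and "baadc" position by position:
  Position 0: 'c' vs 'b' => DIFFER
  Position 1: 'e' vs 'a' => DIFFER
  Position 2: 'b' vs 'a' => DIFFER
  Position 3: 'e' vs 'd' => DIFFER
  Position 4: 'e' vs 'c' => DIFFER
Positions that differ: 5

5


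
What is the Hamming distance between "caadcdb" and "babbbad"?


Comparing "caadcdb" and "babbbad" position by position:
  Position 0: 'c' vs 'b' => differ
  Position 1: 'a' vs 'a' => same
  Position 2: 'a' vs 'b' => differ
  Position 3: 'd' vs 'b' => differ
  Position 4: 'c' vs 'b' => differ
  Position 5: 'd' vs 'a' => differ
  Position 6: 'b' vs 'd' => differ
Total differences (Hamming distance): 6

6


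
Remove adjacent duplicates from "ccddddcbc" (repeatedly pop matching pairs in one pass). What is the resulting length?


Input: ccddddcbc
Stack-based adjacent duplicate removal:
  Read 'c': push. Stack: c
  Read 'c': matches stack top 'c' => pop. Stack: (empty)
  Read 'd': push. Stack: d
  Read 'd': matches stack top 'd' => pop. Stack: (empty)
  Read 'd': push. Stack: d
  Read 'd': matches stack top 'd' => pop. Stack: (empty)
  Read 'c': push. Stack: c
  Read 'b': push. Stack: cb
  Read 'c': push. Stack: cbc
Final stack: "cbc" (length 3)

3


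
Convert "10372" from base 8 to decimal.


Input: "10372" in base 8
Positional expansion:
  Digit '1' (value 1) x 8^4 = 4096
  Digit '0' (value 0) x 8^3 = 0
  Digit '3' (value 3) x 8^2 = 192
  Digit '7' (value 7) x 8^1 = 56
  Digit '2' (value 2) x 8^0 = 2
Sum = 4346

4346


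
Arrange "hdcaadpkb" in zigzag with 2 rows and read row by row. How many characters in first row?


Zigzag "hdcaadpkb" into 2 rows:
Placing characters:
  'h' => row 0
  'd' => row 1
  'c' => row 0
  'a' => row 1
  'a' => row 0
  'd' => row 1
  'p' => row 0
  'k' => row 1
  'b' => row 0
Rows:
  Row 0: "hcapb"
  Row 1: "dadk"
First row length: 5

5


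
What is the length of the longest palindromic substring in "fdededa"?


Input: "fdededa"
Checking substrings for palindromes:
  [1:6] "deded" (len 5) => palindrome
  [1:4] "ded" (len 3) => palindrome
  [2:5] "ede" (len 3) => palindrome
  [3:6] "ded" (len 3) => palindrome
Longest palindromic substring: "deded" with length 5

5


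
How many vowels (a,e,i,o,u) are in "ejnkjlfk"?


Input: ejnkjlfk
Checking each character:
  'e' at position 0: vowel (running total: 1)
  'j' at position 1: consonant
  'n' at position 2: consonant
  'k' at position 3: consonant
  'j' at position 4: consonant
  'l' at position 5: consonant
  'f' at position 6: consonant
  'k' at position 7: consonant
Total vowels: 1

1


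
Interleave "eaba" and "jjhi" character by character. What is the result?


Interleaving "eaba" and "jjhi":
  Position 0: 'e' from first, 'j' from second => "ej"
  Position 1: 'a' from first, 'j' from second => "aj"
  Position 2: 'b' from first, 'h' from second => "bh"
  Position 3: 'a' from first, 'i' from second => "ai"
Result: ejajbhai

ejajbhai


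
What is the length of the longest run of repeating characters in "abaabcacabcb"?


Input: "abaabcacabcb"
Scanning for longest run:
  Position 1 ('b'): new char, reset run to 1
  Position 2 ('a'): new char, reset run to 1
  Position 3 ('a'): continues run of 'a', length=2
  Position 4 ('b'): new char, reset run to 1
  Position 5 ('c'): new char, reset run to 1
  Position 6 ('a'): new char, reset run to 1
  Position 7 ('c'): new char, reset run to 1
  Position 8 ('a'): new char, reset run to 1
  Position 9 ('b'): new char, reset run to 1
  Position 10 ('c'): new char, reset run to 1
  Position 11 ('b'): new char, reset run to 1
Longest run: 'a' with length 2

2


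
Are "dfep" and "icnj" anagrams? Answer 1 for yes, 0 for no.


Strings: "dfep", "icnj"
Sorted first:  defp
Sorted second: cijn
Differ at position 0: 'd' vs 'c' => not anagrams

0


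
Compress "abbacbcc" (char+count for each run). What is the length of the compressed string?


Input: abbacbcc
Runs:
  'a' x 1 => "a1"
  'b' x 2 => "b2"
  'a' x 1 => "a1"
  'c' x 1 => "c1"
  'b' x 1 => "b1"
  'c' x 2 => "c2"
Compressed: "a1b2a1c1b1c2"
Compressed length: 12

12


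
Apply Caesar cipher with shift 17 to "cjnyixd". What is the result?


Caesar cipher: shift "cjnyixd" by 17
  'c' (pos 2) + 17 = pos 19 = 't'
  'j' (pos 9) + 17 = pos 0 = 'a'
  'n' (pos 13) + 17 = pos 4 = 'e'
  'y' (pos 24) + 17 = pos 15 = 'p'
  'i' (pos 8) + 17 = pos 25 = 'z'
  'x' (pos 23) + 17 = pos 14 = 'o'
  'd' (pos 3) + 17 = pos 20 = 'u'
Result: taepzou

taepzou


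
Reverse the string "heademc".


Input: heademc
Reading characters right to left:
  Position 6: 'c'
  Position 5: 'm'
  Position 4: 'e'
  Position 3: 'd'
  Position 2: 'a'
  Position 1: 'e'
  Position 0: 'h'
Reversed: cmedaeh

cmedaeh


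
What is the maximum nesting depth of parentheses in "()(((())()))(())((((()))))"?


Input: "()(((())()))(())((((()))))"
Tracking depth:
  Position 0 '(': depth becomes 1
  Position 1 ')': depth becomes 0
  Position 2 '(': depth becomes 1
  Position 3 '(': depth becomes 2
  Position 4 '(': depth becomes 3
  Position 5 '(': depth becomes 4
  Position 6 ')': depth becomes 3
  Position 7 ')': depth becomes 2
  Position 8 '(': depth becomes 3
  Position 9 ')': depth becomes 2
  Position 10 ')': depth becomes 1
  Position 11 ')': depth becomes 0
  Position 12 '(': depth becomes 1
  Position 13 '(': depth becomes 2
  Position 14 ')': depth becomes 1
  Position 15 ')': depth becomes 0
  Position 16 '(': depth becomes 1
  Position 17 '(': depth becomes 2
  Position 18 '(': depth becomes 3
  Position 19 '(': depth becomes 4
  Position 20 '(': depth becomes 5
  Position 21 ')': depth becomes 4
  Position 22 ')': depth becomes 3
  Position 23 ')': depth becomes 2
  Position 24 ')': depth becomes 1
  Position 25 ')': depth becomes 0
Maximum depth reached: 5

5


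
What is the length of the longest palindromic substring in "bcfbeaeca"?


Input: "bcfbeaeca"
Checking substrings for palindromes:
  [4:7] "eae" (len 3) => palindrome
Longest palindromic substring: "eae" with length 3

3


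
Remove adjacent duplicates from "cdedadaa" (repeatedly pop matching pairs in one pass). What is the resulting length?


Input: cdedadaa
Stack-based adjacent duplicate removal:
  Read 'c': push. Stack: c
  Read 'd': push. Stack: cd
  Read 'e': push. Stack: cde
  Read 'd': push. Stack: cded
  Read 'a': push. Stack: cdeda
  Read 'd': push. Stack: cdedad
  Read 'a': push. Stack: cdedada
  Read 'a': matches stack top 'a' => pop. Stack: cdedad
Final stack: "cdedad" (length 6)

6


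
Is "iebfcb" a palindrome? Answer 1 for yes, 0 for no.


Input: iebfcb
Reversed: bcfbei
  Compare pos 0 ('i') with pos 5 ('b'): MISMATCH
  Compare pos 1 ('e') with pos 4 ('c'): MISMATCH
  Compare pos 2 ('b') with pos 3 ('f'): MISMATCH
Result: not a palindrome

0


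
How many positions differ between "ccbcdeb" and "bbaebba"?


Comparing "ccbcdeb" and "bbaebba" position by position:
  Position 0: 'c' vs 'b' => DIFFER
  Position 1: 'c' vs 'b' => DIFFER
  Position 2: 'b' vs 'a' => DIFFER
  Position 3: 'c' vs 'e' => DIFFER
  Position 4: 'd' vs 'b' => DIFFER
  Position 5: 'e' vs 'b' => DIFFER
  Position 6: 'b' vs 'a' => DIFFER
Positions that differ: 7

7


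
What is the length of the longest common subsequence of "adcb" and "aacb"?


LCS of "adcb" and "aacb"
DP table:
           a    a    c    b
      0    0    0    0    0
  a   0    1    1    1    1
  d   0    1    1    1    1
  c   0    1    1    2    2
  b   0    1    1    2    3
LCS length = dp[4][4] = 3

3


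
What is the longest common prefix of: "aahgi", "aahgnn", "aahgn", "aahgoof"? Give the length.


Words: aahgi, aahgnn, aahgn, aahgoof
  Position 0: all 'a' => match
  Position 1: all 'a' => match
  Position 2: all 'h' => match
  Position 3: all 'g' => match
  Position 4: ('i', 'n', 'n', 'o') => mismatch, stop
LCP = "aahg" (length 4)

4


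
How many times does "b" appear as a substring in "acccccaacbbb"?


Searching for "b" in "acccccaacbbb"
Scanning each position:
  Position 0: "a" => no
  Position 1: "c" => no
  Position 2: "c" => no
  Position 3: "c" => no
  Position 4: "c" => no
  Position 5: "c" => no
  Position 6: "a" => no
  Position 7: "a" => no
  Position 8: "c" => no
  Position 9: "b" => MATCH
  Position 10: "b" => MATCH
  Position 11: "b" => MATCH
Total occurrences: 3

3


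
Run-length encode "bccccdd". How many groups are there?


Input: bccccdd
Scanning for consecutive runs:
  Group 1: 'b' x 1 (positions 0-0)
  Group 2: 'c' x 4 (positions 1-4)
  Group 3: 'd' x 2 (positions 5-6)
Total groups: 3

3


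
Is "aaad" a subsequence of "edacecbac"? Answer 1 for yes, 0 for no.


Check if "aaad" is a subsequence of "edacecbac"
Greedy scan:
  Position 0 ('e'): no match needed
  Position 1 ('d'): no match needed
  Position 2 ('a'): matches sub[0] = 'a'
  Position 3 ('c'): no match needed
  Position 4 ('e'): no match needed
  Position 5 ('c'): no match needed
  Position 6 ('b'): no match needed
  Position 7 ('a'): matches sub[1] = 'a'
  Position 8 ('c'): no match needed
Only matched 2/4 characters => not a subsequence

0


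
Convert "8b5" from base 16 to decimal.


Input: "8b5" in base 16
Positional expansion:
  Digit '8' (value 8) x 16^2 = 2048
  Digit 'b' (value 11) x 16^1 = 176
  Digit '5' (value 5) x 16^0 = 5
Sum = 2229

2229


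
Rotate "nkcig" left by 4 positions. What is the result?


Input: "nkcig", rotate left by 4
First 4 characters: "nkci"
Remaining characters: "g"
Concatenate remaining + first: "g" + "nkci" = "gnkci"

gnkci


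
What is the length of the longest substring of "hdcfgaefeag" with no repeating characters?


Input: "hdcfgaefeag"
Sliding window (track last position of each char):
  Position 0 ('h'): window [0,0] length 1 -- new best
  Position 1 ('d'): window [0,1] length 2 -- new best
  Position 2 ('c'): window [0,2] length 3 -- new best
  Position 3 ('f'): window [0,3] length 4 -- new best
  Position 4 ('g'): window [0,4] length 5 -- new best
  Position 5 ('a'): window [0,5] length 6 -- new best
  Position 6 ('e'): window [0,6] length 7 -- new best
  Position 7 ('f'): repeat (last at 3), move window start to 4
  Position 7 ('f'): window [4,7] length 4
  Position 8 ('e'): repeat (last at 6), move window start to 7
  Position 8 ('e'): window [7,8] length 2
  Position 9 ('a'): window [7,9] length 3
  Position 10 ('g'): window [7,10] length 4
Longest substring with no repeats: "hdcfgae" with length 7

7


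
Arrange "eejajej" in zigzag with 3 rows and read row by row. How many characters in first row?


Zigzag "eejajej" into 3 rows:
Placing characters:
  'e' => row 0
  'e' => row 1
  'j' => row 2
  'a' => row 1
  'j' => row 0
  'e' => row 1
  'j' => row 2
Rows:
  Row 0: "ej"
  Row 1: "eae"
  Row 2: "jj"
First row length: 2

2


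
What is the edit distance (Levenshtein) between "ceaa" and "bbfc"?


Computing edit distance: "ceaa" -> "bbfc"
DP table:
           b    b    f    c
      0    1    2    3    4
  c   1    1    2    3    3
  e   2    2    2    3    4
  a   3    3    3    3    4
  a   4    4    4    4    4
Edit distance = dp[4][4] = 4

4


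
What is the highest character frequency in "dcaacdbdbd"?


Input: dcaacdbdbd
Character counts:
  'a': 2
  'b': 2
  'c': 2
  'd': 4
Maximum frequency: 4

4


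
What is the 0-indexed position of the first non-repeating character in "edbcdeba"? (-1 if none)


Input: edbcdeba
Character frequencies:
  'a': 1
  'b': 2
  'c': 1
  'd': 2
  'e': 2
Scanning left to right for freq == 1:
  Position 0 ('e'): freq=2, skip
  Position 1 ('d'): freq=2, skip
  Position 2 ('b'): freq=2, skip
  Position 3 ('c'): unique! => answer = 3

3


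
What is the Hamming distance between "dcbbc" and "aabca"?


Comparing "dcbbc" and "aabca" position by position:
  Position 0: 'd' vs 'a' => differ
  Position 1: 'c' vs 'a' => differ
  Position 2: 'b' vs 'b' => same
  Position 3: 'b' vs 'c' => differ
  Position 4: 'c' vs 'a' => differ
Total differences (Hamming distance): 4

4


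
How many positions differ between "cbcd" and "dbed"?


Comparing "cbcd" and "dbed" position by position:
  Position 0: 'c' vs 'd' => DIFFER
  Position 1: 'b' vs 'b' => same
  Position 2: 'c' vs 'e' => DIFFER
  Position 3: 'd' vs 'd' => same
Positions that differ: 2

2


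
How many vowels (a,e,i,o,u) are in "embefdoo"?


Input: embefdoo
Checking each character:
  'e' at position 0: vowel (running total: 1)
  'm' at position 1: consonant
  'b' at position 2: consonant
  'e' at position 3: vowel (running total: 2)
  'f' at position 4: consonant
  'd' at position 5: consonant
  'o' at position 6: vowel (running total: 3)
  'o' at position 7: vowel (running total: 4)
Total vowels: 4

4


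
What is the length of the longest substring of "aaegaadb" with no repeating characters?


Input: "aaegaadb"
Sliding window (track last position of each char):
  Position 0 ('a'): window [0,0] length 1 -- new best
  Position 1 ('a'): repeat (last at 0), move window start to 1
  Position 1 ('a'): window [1,1] length 1
  Position 2 ('e'): window [1,2] length 2 -- new best
  Position 3 ('g'): window [1,3] length 3 -- new best
  Position 4 ('a'): repeat (last at 1), move window start to 2
  Position 4 ('a'): window [2,4] length 3
  Position 5 ('a'): repeat (last at 4), move window start to 5
  Position 5 ('a'): window [5,5] length 1
  Position 6 ('d'): window [5,6] length 2
  Position 7 ('b'): window [5,7] length 3
Longest substring with no repeats: "aeg" with length 3

3
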